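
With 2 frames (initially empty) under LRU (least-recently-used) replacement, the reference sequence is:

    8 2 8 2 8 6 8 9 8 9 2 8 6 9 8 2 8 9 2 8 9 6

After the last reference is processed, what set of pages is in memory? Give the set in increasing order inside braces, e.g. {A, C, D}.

{6, 9}

8: miss, frames [8]
2: miss, frames [8, 2]
8: hit
2: hit
8: hit
6: miss, evict 2, frames [8, 6]
8: hit
9: miss, evict 6, frames [8, 9]
8: hit
9: hit
2: miss, evict 8, frames [9, 2]
8: miss, evict 9, frames [2, 8]
6: miss, evict 2, frames [8, 6]
9: miss, evict 8, frames [6, 9]
8: miss, evict 6, frames [9, 8]
2: miss, evict 9, frames [8, 2]
8: hit
9: miss, evict 2, frames [8, 9]
2: miss, evict 8, frames [9, 2]
8: miss, evict 9, frames [2, 8]
9: miss, evict 2, frames [8, 9]
6: miss, evict 8, frames [9, 6]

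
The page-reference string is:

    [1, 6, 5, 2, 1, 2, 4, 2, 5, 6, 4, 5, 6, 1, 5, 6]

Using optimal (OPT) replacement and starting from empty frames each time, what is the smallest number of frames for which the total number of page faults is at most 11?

f=1: 16 faults
f=2: 10 faults
f=3: 7 faults
f=4: 6 faults
f=5: 5 faults
Smallest f with faults ≤ 11 is 2.

2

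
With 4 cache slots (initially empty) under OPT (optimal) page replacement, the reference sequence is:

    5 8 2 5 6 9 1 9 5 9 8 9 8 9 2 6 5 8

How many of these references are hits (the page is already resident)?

5 -> fault, frames [5]
8 -> fault, frames [5, 8]
2 -> fault, frames [5, 8, 2]
5 -> hit
6 -> fault, frames [5, 8, 2, 6]
9 -> fault, evict 6, frames [5, 8, 2, 9]
1 -> fault, evict 2, frames [5, 8, 9, 1]
9 -> hit
5 -> hit
9 -> hit
8 -> hit
9 -> hit
8 -> hit
9 -> hit
2 -> fault, evict 1, frames [5, 8, 9, 2]
6 -> fault, evict 2, frames [5, 8, 9, 6]
5 -> hit
8 -> hit
Hits: 10.

10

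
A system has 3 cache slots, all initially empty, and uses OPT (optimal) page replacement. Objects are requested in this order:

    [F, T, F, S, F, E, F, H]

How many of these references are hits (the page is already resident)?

F: fault, frames [F]
T: fault, frames [F, T]
F: hit
S: fault, frames [F, T, S]
F: hit
E: fault, evict S, frames [F, T, E]
F: hit
H: fault, evict E, frames [F, T, H]
Hits: 3.

3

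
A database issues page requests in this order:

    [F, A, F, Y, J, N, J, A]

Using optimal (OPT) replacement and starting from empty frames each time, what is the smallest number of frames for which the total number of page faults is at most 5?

f=1: 8 faults
f=2: 6 faults
f=3: 5 faults
f=4: 5 faults
f=5: 5 faults
Smallest f with faults ≤ 5 is 3.

3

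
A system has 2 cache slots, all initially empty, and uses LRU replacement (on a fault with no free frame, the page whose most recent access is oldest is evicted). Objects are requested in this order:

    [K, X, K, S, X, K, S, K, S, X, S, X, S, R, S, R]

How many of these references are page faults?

8

K -> miss, frames {K}
X -> miss, frames {K,X}
K -> hit
S -> miss, evict X, frames {K,S}
X -> miss, evict K, frames {S,X}
K -> miss, evict S, frames {X,K}
S -> miss, evict X, frames {K,S}
K -> hit
S -> hit
X -> miss, evict K, frames {S,X}
S -> hit
X -> hit
S -> hit
R -> miss, evict X, frames {S,R}
S -> hit
R -> hit
Page faults: 8.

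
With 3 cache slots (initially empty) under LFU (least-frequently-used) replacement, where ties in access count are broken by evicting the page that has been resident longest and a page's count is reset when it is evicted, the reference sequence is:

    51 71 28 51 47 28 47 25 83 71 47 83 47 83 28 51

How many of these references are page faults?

51 -> miss, frames {51}
71 -> miss, frames {51,71}
28 -> miss, frames {51,71,28}
51 -> hit
47 -> miss, evict 71, frames {51,28,47}
28 -> hit
47 -> hit
25 -> miss, evict 51, frames {28,47,25}
83 -> miss, evict 25, frames {28,47,83}
71 -> miss, evict 83, frames {28,47,71}
47 -> hit
83 -> miss, evict 71, frames {28,47,83}
47 -> hit
83 -> hit
28 -> hit
51 -> miss, evict 83, frames {28,47,51}
Page faults: 9.

9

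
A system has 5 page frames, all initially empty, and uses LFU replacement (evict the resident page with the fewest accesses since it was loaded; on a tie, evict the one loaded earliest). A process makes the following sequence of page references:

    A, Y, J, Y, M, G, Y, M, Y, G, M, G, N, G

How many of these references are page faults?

A → miss, frames {A}
Y → miss, frames {A,Y}
J → miss, frames {A,Y,J}
Y → hit
M → miss, frames {A,Y,J,M}
G → miss, frames {A,Y,J,M,G}
Y → hit
M → hit
Y → hit
G → hit
M → hit
G → hit
N → miss, evict A, frames {Y,J,M,G,N}
G → hit
Page faults: 6.

6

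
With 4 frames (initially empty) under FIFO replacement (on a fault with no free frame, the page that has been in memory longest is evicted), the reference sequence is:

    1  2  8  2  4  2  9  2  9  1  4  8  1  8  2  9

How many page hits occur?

9

1 -> miss, frames [1]
2 -> miss, frames [1, 2]
8 -> miss, frames [1, 2, 8]
2 -> hit
4 -> miss, frames [1, 2, 8, 4]
2 -> hit
9 -> miss, evict 1, frames [2, 8, 4, 9]
2 -> hit
9 -> hit
1 -> miss, evict 2, frames [8, 4, 9, 1]
4 -> hit
8 -> hit
1 -> hit
8 -> hit
2 -> miss, evict 8, frames [4, 9, 1, 2]
9 -> hit
Hits: 9.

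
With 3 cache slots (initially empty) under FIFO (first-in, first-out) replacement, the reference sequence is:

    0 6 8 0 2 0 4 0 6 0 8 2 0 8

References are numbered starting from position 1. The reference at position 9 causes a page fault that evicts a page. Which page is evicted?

pos 1: 0 -> fault, frames [0]
pos 2: 6 -> fault, frames [0, 6]
pos 3: 8 -> fault, frames [0, 6, 8]
pos 4: 0 -> hit
pos 5: 2 -> fault, evict 0, frames [6, 8, 2]
pos 6: 0 -> fault, evict 6, frames [8, 2, 0]
pos 7: 4 -> fault, evict 8, frames [2, 0, 4]
pos 8: 0 -> hit
pos 9: 6 -> fault, evict 2, frames [0, 4, 6]
At position 9, page 2 is evicted.

2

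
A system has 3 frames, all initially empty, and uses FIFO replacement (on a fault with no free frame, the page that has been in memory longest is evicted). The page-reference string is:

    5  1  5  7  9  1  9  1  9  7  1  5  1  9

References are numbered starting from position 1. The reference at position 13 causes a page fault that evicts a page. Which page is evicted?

pos 1: 5 → fault, frames (5)
pos 2: 1 → fault, frames (5 1)
pos 3: 5 → hit
pos 4: 7 → fault, frames (5 1 7)
pos 5: 9 → fault, evict 5, frames (1 7 9)
pos 6: 1 → hit
pos 7: 9 → hit
pos 8: 1 → hit
pos 9: 9 → hit
pos 10: 7 → hit
pos 11: 1 → hit
pos 12: 5 → fault, evict 1, frames (7 9 5)
pos 13: 1 → fault, evict 7, frames (9 5 1)
At position 13, page 7 is evicted.

7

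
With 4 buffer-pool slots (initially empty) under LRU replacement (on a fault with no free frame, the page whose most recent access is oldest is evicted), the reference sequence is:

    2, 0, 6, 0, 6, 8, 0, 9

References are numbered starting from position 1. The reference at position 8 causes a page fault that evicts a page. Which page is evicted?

2

pos 1: 2 → fault, frames {2}
pos 2: 0 → fault, frames {2,0}
pos 3: 6 → fault, frames {2,0,6}
pos 4: 0 → hit
pos 5: 6 → hit
pos 6: 8 → fault, frames {2,0,6,8}
pos 7: 0 → hit
pos 8: 9 → fault, evict 2, frames {6,8,0,9}
At position 8, page 2 is evicted.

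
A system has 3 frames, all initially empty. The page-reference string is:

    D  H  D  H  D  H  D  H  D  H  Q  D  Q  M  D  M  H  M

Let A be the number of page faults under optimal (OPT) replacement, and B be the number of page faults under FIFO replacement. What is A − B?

Under OPT: F F . . . . . . . . F . . F . . . . → 4 faults.
Under FIFO: F F . . . . . . . . F . . F F . F . → 6 faults.
A − B = 4 − 6 = -2.

-2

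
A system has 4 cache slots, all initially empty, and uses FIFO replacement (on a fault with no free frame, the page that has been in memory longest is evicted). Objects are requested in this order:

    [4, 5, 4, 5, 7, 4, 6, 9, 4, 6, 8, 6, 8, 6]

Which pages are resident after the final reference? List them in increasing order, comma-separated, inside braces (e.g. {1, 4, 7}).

4: miss, frames [4]
5: miss, frames [4, 5]
4: hit
5: hit
7: miss, frames [4, 5, 7]
4: hit
6: miss, frames [4, 5, 7, 6]
9: miss, evict 4, frames [5, 7, 6, 9]
4: miss, evict 5, frames [7, 6, 9, 4]
6: hit
8: miss, evict 7, frames [6, 9, 4, 8]
6: hit
8: hit
6: hit

{4, 6, 8, 9}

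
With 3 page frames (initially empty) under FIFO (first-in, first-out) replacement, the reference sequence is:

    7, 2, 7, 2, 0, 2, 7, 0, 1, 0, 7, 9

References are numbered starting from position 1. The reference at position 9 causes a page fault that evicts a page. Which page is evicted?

7

pos 1: 7 -> fault, frames (7)
pos 2: 2 -> fault, frames (7 2)
pos 3: 7 -> hit
pos 4: 2 -> hit
pos 5: 0 -> fault, frames (7 2 0)
pos 6: 2 -> hit
pos 7: 7 -> hit
pos 8: 0 -> hit
pos 9: 1 -> fault, evict 7, frames (2 0 1)
At position 9, page 7 is evicted.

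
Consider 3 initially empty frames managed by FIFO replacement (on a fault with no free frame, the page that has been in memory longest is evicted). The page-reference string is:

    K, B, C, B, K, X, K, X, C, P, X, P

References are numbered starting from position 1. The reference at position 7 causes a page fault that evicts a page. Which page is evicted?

pos 1: K -> miss, frames {K}
pos 2: B -> miss, frames {K,B}
pos 3: C -> miss, frames {K,B,C}
pos 4: B -> hit
pos 5: K -> hit
pos 6: X -> miss, evict K, frames {B,C,X}
pos 7: K -> miss, evict B, frames {C,X,K}
At position 7, page B is evicted.

B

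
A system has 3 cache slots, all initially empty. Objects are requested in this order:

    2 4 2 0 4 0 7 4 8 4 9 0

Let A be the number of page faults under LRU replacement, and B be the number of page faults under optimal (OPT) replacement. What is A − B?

1

Under LRU: F F . F . . F . F . F F → 7 faults.
Under OPT: F F . F . . F . F . F . → 6 faults.
A − B = 7 − 6 = 1.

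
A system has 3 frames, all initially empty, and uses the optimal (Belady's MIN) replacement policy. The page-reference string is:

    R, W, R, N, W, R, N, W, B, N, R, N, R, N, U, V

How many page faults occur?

6

R: miss, frames {R}
W: miss, frames {R,W}
R: hit
N: miss, frames {R,W,N}
W: hit
R: hit
N: hit
W: hit
B: miss, evict W, frames {R,N,B}
N: hit
R: hit
N: hit
R: hit
N: hit
U: miss, evict B, frames {R,N,U}
V: miss, evict U, frames {R,N,V}
Page faults: 6.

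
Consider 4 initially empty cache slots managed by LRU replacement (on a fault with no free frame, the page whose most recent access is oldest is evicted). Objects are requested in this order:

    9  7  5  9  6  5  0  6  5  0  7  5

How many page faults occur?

9: fault, frames {9}
7: fault, frames {9,7}
5: fault, frames {9,7,5}
9: hit
6: fault, frames {7,5,9,6}
5: hit
0: fault, evict 7, frames {9,6,5,0}
6: hit
5: hit
0: hit
7: fault, evict 9, frames {6,5,0,7}
5: hit
Page faults: 6.

6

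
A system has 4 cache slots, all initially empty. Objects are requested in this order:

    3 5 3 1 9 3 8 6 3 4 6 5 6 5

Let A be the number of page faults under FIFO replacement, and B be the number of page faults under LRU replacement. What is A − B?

1

Under FIFO: F F . F F . F F F F . F . . → 9 faults.
Under LRU: F F . F F . F F . F . F . . → 8 faults.
A − B = 9 − 8 = 1.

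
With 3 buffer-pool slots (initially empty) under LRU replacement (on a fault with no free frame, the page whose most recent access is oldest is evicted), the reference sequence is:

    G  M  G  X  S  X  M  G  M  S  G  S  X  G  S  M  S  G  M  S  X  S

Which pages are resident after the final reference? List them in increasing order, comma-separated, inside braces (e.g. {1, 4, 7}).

{M, S, X}

G -> miss, frames (G)
M -> miss, frames (G M)
G -> hit
X -> miss, frames (M G X)
S -> miss, evict M, frames (G X S)
X -> hit
M -> miss, evict G, frames (S X M)
G -> miss, evict S, frames (X M G)
M -> hit
S -> miss, evict X, frames (G M S)
G -> hit
S -> hit
X -> miss, evict M, frames (G S X)
G -> hit
S -> hit
M -> miss, evict X, frames (G S M)
S -> hit
G -> hit
M -> hit
S -> hit
X -> miss, evict G, frames (M S X)
S -> hit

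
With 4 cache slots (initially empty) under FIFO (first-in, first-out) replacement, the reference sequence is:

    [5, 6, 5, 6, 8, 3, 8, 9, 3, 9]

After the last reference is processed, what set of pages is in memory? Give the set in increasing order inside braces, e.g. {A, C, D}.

5: fault, frames (5)
6: fault, frames (5 6)
5: hit
6: hit
8: fault, frames (5 6 8)
3: fault, frames (5 6 8 3)
8: hit
9: fault, evict 5, frames (6 8 3 9)
3: hit
9: hit

{3, 6, 8, 9}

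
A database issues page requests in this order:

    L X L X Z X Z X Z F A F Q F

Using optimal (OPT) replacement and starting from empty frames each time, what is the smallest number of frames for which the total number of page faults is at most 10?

2

f=1: 14 faults
f=2: 6 faults
f=3: 6 faults
f=4: 6 faults
f=5: 6 faults
f=6: 6 faults
Smallest f with faults ≤ 10 is 2.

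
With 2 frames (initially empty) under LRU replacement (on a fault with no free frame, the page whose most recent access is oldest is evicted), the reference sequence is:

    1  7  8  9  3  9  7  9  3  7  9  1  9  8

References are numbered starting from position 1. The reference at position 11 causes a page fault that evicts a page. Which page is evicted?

pos 1: 1 → miss, frames [1]
pos 2: 7 → miss, frames [1, 7]
pos 3: 8 → miss, evict 1, frames [7, 8]
pos 4: 9 → miss, evict 7, frames [8, 9]
pos 5: 3 → miss, evict 8, frames [9, 3]
pos 6: 9 → hit
pos 7: 7 → miss, evict 3, frames [9, 7]
pos 8: 9 → hit
pos 9: 3 → miss, evict 7, frames [9, 3]
pos 10: 7 → miss, evict 9, frames [3, 7]
pos 11: 9 → miss, evict 3, frames [7, 9]
At position 11, page 3 is evicted.

3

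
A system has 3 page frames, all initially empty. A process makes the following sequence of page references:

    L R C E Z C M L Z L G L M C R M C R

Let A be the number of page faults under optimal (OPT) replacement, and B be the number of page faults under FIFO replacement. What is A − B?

Under OPT: F F F F F . F . . . F . . F F . . . → 9 faults.
Under FIFO: F F F F F . F F . . F . . F F F . . → 11 faults.
A − B = 9 − 11 = -2.

-2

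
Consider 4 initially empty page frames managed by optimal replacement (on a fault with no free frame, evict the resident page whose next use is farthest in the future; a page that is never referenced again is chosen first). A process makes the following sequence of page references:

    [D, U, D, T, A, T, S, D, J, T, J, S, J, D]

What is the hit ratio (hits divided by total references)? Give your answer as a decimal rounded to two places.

D: miss, frames {D}
U: miss, frames {D,U}
D: hit
T: miss, frames {D,U,T}
A: miss, frames {D,U,T,A}
T: hit
S: miss, evict A, frames {D,U,T,S}
D: hit
J: miss, evict U, frames {D,T,S,J}
T: hit
J: hit
S: hit
J: hit
D: hit
Hits: 8 of 14 references → 8/14 = 0.5714.

0.57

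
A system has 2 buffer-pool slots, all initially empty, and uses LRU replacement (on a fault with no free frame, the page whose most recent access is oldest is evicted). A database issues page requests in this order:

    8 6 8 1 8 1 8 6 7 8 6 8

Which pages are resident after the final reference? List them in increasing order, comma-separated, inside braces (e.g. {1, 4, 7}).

{6, 8}

8 → fault, frames {8}
6 → fault, frames {8,6}
8 → hit
1 → fault, evict 6, frames {8,1}
8 → hit
1 → hit
8 → hit
6 → fault, evict 1, frames {8,6}
7 → fault, evict 8, frames {6,7}
8 → fault, evict 6, frames {7,8}
6 → fault, evict 7, frames {8,6}
8 → hit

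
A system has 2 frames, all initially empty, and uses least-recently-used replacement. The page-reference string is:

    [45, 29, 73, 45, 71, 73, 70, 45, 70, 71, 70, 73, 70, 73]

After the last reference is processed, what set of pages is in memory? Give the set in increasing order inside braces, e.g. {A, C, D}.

{70, 73}

45 -> miss, frames [45]
29 -> miss, frames [45, 29]
73 -> miss, evict 45, frames [29, 73]
45 -> miss, evict 29, frames [73, 45]
71 -> miss, evict 73, frames [45, 71]
73 -> miss, evict 45, frames [71, 73]
70 -> miss, evict 71, frames [73, 70]
45 -> miss, evict 73, frames [70, 45]
70 -> hit
71 -> miss, evict 45, frames [70, 71]
70 -> hit
73 -> miss, evict 71, frames [70, 73]
70 -> hit
73 -> hit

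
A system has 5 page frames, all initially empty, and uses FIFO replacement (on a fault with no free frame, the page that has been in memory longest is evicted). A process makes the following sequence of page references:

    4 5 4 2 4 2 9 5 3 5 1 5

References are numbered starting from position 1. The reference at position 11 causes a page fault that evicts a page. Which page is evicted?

4

pos 1: 4: fault, frames (4)
pos 2: 5: fault, frames (4 5)
pos 3: 4: hit
pos 4: 2: fault, frames (4 5 2)
pos 5: 4: hit
pos 6: 2: hit
pos 7: 9: fault, frames (4 5 2 9)
pos 8: 5: hit
pos 9: 3: fault, frames (4 5 2 9 3)
pos 10: 5: hit
pos 11: 1: fault, evict 4, frames (5 2 9 3 1)
At position 11, page 4 is evicted.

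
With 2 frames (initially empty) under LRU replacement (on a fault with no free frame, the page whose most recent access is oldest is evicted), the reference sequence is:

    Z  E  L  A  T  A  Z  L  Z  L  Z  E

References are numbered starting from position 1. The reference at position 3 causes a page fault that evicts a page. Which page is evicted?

pos 1: Z: miss, frames (Z)
pos 2: E: miss, frames (Z E)
pos 3: L: miss, evict Z, frames (E L)
At position 3, page Z is evicted.

Z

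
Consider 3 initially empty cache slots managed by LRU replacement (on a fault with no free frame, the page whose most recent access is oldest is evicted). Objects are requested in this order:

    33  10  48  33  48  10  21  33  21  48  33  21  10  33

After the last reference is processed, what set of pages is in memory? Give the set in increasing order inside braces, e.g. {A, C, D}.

{10, 21, 33}

33: fault, frames (33)
10: fault, frames (33 10)
48: fault, frames (33 10 48)
33: hit
48: hit
10: hit
21: fault, evict 33, frames (48 10 21)
33: fault, evict 48, frames (10 21 33)
21: hit
48: fault, evict 10, frames (33 21 48)
33: hit
21: hit
10: fault, evict 48, frames (33 21 10)
33: hit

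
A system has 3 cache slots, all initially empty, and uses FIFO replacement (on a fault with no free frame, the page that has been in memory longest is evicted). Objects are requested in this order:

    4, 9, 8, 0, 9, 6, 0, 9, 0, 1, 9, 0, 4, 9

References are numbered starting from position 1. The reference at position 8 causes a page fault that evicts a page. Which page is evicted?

pos 1: 4: miss, frames (4)
pos 2: 9: miss, frames (4 9)
pos 3: 8: miss, frames (4 9 8)
pos 4: 0: miss, evict 4, frames (9 8 0)
pos 5: 9: hit
pos 6: 6: miss, evict 9, frames (8 0 6)
pos 7: 0: hit
pos 8: 9: miss, evict 8, frames (0 6 9)
At position 8, page 8 is evicted.

8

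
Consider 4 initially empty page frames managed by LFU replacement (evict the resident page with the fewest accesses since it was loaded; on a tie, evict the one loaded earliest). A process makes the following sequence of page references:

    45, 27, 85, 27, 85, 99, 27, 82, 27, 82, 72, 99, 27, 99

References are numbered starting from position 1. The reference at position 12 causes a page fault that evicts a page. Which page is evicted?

72

pos 1: 45 -> fault, frames (45)
pos 2: 27 -> fault, frames (45 27)
pos 3: 85 -> fault, frames (45 27 85)
pos 4: 27 -> hit
pos 5: 85 -> hit
pos 6: 99 -> fault, frames (45 27 85 99)
pos 7: 27 -> hit
pos 8: 82 -> fault, evict 45, frames (27 85 99 82)
pos 9: 27 -> hit
pos 10: 82 -> hit
pos 11: 72 -> fault, evict 99, frames (27 85 82 72)
pos 12: 99 -> fault, evict 72, frames (27 85 82 99)
At position 12, page 72 is evicted.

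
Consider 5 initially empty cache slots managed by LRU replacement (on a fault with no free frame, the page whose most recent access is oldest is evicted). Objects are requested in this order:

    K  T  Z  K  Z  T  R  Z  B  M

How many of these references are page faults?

K → miss, frames {K}
T → miss, frames {K,T}
Z → miss, frames {K,T,Z}
K → hit
Z → hit
T → hit
R → miss, frames {K,Z,T,R}
Z → hit
B → miss, frames {K,T,R,Z,B}
M → miss, evict K, frames {T,R,Z,B,M}
Page faults: 6.

6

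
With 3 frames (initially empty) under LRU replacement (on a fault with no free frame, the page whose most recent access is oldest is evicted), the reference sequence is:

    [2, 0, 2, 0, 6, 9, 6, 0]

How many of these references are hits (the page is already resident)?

4

2 -> miss, frames [2]
0 -> miss, frames [2, 0]
2 -> hit
0 -> hit
6 -> miss, frames [2, 0, 6]
9 -> miss, evict 2, frames [0, 6, 9]
6 -> hit
0 -> hit
Hits: 4.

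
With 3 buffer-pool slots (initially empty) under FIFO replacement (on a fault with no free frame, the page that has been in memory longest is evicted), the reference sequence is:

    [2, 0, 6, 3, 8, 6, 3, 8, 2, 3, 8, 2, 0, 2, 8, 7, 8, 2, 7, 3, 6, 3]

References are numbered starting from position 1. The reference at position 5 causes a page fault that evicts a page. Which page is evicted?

0

pos 1: 2 -> miss, frames [2]
pos 2: 0 -> miss, frames [2, 0]
pos 3: 6 -> miss, frames [2, 0, 6]
pos 4: 3 -> miss, evict 2, frames [0, 6, 3]
pos 5: 8 -> miss, evict 0, frames [6, 3, 8]
At position 5, page 0 is evicted.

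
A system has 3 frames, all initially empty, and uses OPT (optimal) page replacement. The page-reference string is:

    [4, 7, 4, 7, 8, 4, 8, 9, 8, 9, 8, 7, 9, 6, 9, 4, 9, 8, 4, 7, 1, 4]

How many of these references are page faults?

8

4: miss, frames [4]
7: miss, frames [4, 7]
4: hit
7: hit
8: miss, frames [4, 7, 8]
4: hit
8: hit
9: miss, evict 4, frames [7, 8, 9]
8: hit
9: hit
8: hit
7: hit
9: hit
6: miss, evict 7, frames [8, 9, 6]
9: hit
4: miss, evict 6, frames [8, 9, 4]
9: hit
8: hit
4: hit
7: miss, evict 9, frames [8, 4, 7]
1: miss, evict 7, frames [8, 4, 1]
4: hit
Page faults: 8.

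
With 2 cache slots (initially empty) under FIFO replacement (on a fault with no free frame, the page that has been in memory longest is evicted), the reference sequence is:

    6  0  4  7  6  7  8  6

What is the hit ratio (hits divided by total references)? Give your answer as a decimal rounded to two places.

0.25

6 -> miss, frames [6]
0 -> miss, frames [6, 0]
4 -> miss, evict 6, frames [0, 4]
7 -> miss, evict 0, frames [4, 7]
6 -> miss, evict 4, frames [7, 6]
7 -> hit
8 -> miss, evict 7, frames [6, 8]
6 -> hit
Hits: 2 of 8 references → 2/8 = 0.2500.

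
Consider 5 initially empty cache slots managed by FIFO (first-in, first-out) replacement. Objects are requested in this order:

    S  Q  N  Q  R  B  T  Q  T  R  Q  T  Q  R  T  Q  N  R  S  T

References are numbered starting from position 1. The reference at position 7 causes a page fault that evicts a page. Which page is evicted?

pos 1: S -> fault, frames [S]
pos 2: Q -> fault, frames [S, Q]
pos 3: N -> fault, frames [S, Q, N]
pos 4: Q -> hit
pos 5: R -> fault, frames [S, Q, N, R]
pos 6: B -> fault, frames [S, Q, N, R, B]
pos 7: T -> fault, evict S, frames [Q, N, R, B, T]
At position 7, page S is evicted.

S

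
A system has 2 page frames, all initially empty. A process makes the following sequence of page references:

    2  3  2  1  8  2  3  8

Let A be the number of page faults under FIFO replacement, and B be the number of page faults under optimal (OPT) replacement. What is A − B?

2

Under FIFO: F F . F F F F F → 7 faults.
Under OPT: F F . F F . F . → 5 faults.
A − B = 7 − 5 = 2.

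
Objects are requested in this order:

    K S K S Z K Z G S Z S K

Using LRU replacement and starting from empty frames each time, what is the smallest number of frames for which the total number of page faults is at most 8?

2

f=1: 12 faults
f=2: 8 faults
f=3: 6 faults
f=4: 4 faults
Smallest f with faults ≤ 8 is 2.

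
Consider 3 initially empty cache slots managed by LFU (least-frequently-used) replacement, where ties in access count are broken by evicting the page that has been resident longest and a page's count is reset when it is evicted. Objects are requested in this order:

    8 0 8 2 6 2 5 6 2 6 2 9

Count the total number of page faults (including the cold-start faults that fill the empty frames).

7

8 -> fault, frames {8}
0 -> fault, frames {8,0}
8 -> hit
2 -> fault, frames {8,0,2}
6 -> fault, evict 0, frames {8,2,6}
2 -> hit
5 -> fault, evict 6, frames {8,2,5}
6 -> fault, evict 5, frames {8,2,6}
2 -> hit
6 -> hit
2 -> hit
9 -> fault, evict 8, frames {2,6,9}
Page faults: 7.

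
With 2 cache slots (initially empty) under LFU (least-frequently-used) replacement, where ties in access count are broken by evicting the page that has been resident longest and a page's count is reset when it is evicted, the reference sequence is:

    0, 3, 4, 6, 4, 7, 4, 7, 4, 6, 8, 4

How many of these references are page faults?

7

0 → miss, frames [0]
3 → miss, frames [0, 3]
4 → miss, evict 0, frames [3, 4]
6 → miss, evict 3, frames [4, 6]
4 → hit
7 → miss, evict 6, frames [4, 7]
4 → hit
7 → hit
4 → hit
6 → miss, evict 7, frames [4, 6]
8 → miss, evict 6, frames [4, 8]
4 → hit
Page faults: 7.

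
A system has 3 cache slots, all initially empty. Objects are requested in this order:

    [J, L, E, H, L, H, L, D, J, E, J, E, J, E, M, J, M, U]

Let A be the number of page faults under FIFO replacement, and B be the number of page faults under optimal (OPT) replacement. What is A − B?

Under FIFO: F F F F . . . F F F . . . . F . . F → 9 faults.
Under OPT: F F F F . . . F . F . . . . F . . F → 8 faults.
A − B = 9 − 8 = 1.

1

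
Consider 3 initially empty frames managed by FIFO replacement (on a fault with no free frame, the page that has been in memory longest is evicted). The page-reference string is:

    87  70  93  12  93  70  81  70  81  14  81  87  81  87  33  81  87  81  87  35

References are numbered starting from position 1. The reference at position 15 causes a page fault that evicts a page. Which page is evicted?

14

pos 1: 87 -> miss, frames {87}
pos 2: 70 -> miss, frames {87,70}
pos 3: 93 -> miss, frames {87,70,93}
pos 4: 12 -> miss, evict 87, frames {70,93,12}
pos 5: 93 -> hit
pos 6: 70 -> hit
pos 7: 81 -> miss, evict 70, frames {93,12,81}
pos 8: 70 -> miss, evict 93, frames {12,81,70}
pos 9: 81 -> hit
pos 10: 14 -> miss, evict 12, frames {81,70,14}
pos 11: 81 -> hit
pos 12: 87 -> miss, evict 81, frames {70,14,87}
pos 13: 81 -> miss, evict 70, frames {14,87,81}
pos 14: 87 -> hit
pos 15: 33 -> miss, evict 14, frames {87,81,33}
At position 15, page 14 is evicted.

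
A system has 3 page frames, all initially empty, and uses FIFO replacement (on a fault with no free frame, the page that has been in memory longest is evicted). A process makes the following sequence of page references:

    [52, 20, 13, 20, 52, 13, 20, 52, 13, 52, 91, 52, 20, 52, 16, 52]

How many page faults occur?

7

52 → miss, frames [52]
20 → miss, frames [52, 20]
13 → miss, frames [52, 20, 13]
20 → hit
52 → hit
13 → hit
20 → hit
52 → hit
13 → hit
52 → hit
91 → miss, evict 52, frames [20, 13, 91]
52 → miss, evict 20, frames [13, 91, 52]
20 → miss, evict 13, frames [91, 52, 20]
52 → hit
16 → miss, evict 91, frames [52, 20, 16]
52 → hit
Page faults: 7.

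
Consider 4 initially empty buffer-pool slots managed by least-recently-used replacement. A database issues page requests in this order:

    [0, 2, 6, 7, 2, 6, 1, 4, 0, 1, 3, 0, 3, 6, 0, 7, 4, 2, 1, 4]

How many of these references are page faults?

13

0: fault, frames [0]
2: fault, frames [0, 2]
6: fault, frames [0, 2, 6]
7: fault, frames [0, 2, 6, 7]
2: hit
6: hit
1: fault, evict 0, frames [7, 2, 6, 1]
4: fault, evict 7, frames [2, 6, 1, 4]
0: fault, evict 2, frames [6, 1, 4, 0]
1: hit
3: fault, evict 6, frames [4, 0, 1, 3]
0: hit
3: hit
6: fault, evict 4, frames [1, 0, 3, 6]
0: hit
7: fault, evict 1, frames [3, 6, 0, 7]
4: fault, evict 3, frames [6, 0, 7, 4]
2: fault, evict 6, frames [0, 7, 4, 2]
1: fault, evict 0, frames [7, 4, 2, 1]
4: hit
Page faults: 13.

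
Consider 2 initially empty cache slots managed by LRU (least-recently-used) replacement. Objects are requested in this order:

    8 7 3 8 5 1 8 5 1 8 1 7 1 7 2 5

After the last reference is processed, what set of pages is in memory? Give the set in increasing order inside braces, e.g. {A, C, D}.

{2, 5}

8 -> fault, frames [8]
7 -> fault, frames [8, 7]
3 -> fault, evict 8, frames [7, 3]
8 -> fault, evict 7, frames [3, 8]
5 -> fault, evict 3, frames [8, 5]
1 -> fault, evict 8, frames [5, 1]
8 -> fault, evict 5, frames [1, 8]
5 -> fault, evict 1, frames [8, 5]
1 -> fault, evict 8, frames [5, 1]
8 -> fault, evict 5, frames [1, 8]
1 -> hit
7 -> fault, evict 8, frames [1, 7]
1 -> hit
7 -> hit
2 -> fault, evict 1, frames [7, 2]
5 -> fault, evict 7, frames [2, 5]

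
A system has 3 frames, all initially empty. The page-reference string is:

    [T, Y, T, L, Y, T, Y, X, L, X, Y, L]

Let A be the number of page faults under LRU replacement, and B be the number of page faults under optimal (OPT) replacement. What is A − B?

1

Under LRU: F F . F . . . F F . . . → 5 faults.
Under OPT: F F . F . . . F . . . . → 4 faults.
A − B = 5 − 4 = 1.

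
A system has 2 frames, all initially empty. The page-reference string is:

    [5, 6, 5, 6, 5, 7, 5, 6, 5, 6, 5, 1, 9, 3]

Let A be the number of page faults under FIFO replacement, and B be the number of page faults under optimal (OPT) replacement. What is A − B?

Under FIFO: F F . . . F F F . . . F F F → 8 faults.
Under OPT: F F . . . F . F . . . F F F → 7 faults.
A − B = 8 − 7 = 1.

1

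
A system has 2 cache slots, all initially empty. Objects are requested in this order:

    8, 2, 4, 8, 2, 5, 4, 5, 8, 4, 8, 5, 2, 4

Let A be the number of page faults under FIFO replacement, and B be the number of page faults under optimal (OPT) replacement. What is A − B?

3

Under FIFO: F F F F F F F . F . . F F F → 11 faults.
Under OPT: F F F . F F . . F . . F F . → 8 faults.
A − B = 11 − 8 = 3.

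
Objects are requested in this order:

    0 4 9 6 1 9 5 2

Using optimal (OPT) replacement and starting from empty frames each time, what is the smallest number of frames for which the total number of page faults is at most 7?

2

f=1: 8 faults
f=2: 7 faults
f=3: 7 faults
f=4: 7 faults
f=5: 7 faults
f=6: 7 faults
f=7: 7 faults
Smallest f with faults ≤ 7 is 2.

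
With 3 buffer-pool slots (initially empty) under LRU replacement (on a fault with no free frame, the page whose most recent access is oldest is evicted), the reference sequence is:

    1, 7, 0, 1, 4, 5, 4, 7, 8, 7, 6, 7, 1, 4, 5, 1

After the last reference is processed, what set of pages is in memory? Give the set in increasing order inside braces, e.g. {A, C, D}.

1: fault, frames (1)
7: fault, frames (1 7)
0: fault, frames (1 7 0)
1: hit
4: fault, evict 7, frames (0 1 4)
5: fault, evict 0, frames (1 4 5)
4: hit
7: fault, evict 1, frames (5 4 7)
8: fault, evict 5, frames (4 7 8)
7: hit
6: fault, evict 4, frames (8 7 6)
7: hit
1: fault, evict 8, frames (6 7 1)
4: fault, evict 6, frames (7 1 4)
5: fault, evict 7, frames (1 4 5)
1: hit

{1, 4, 5}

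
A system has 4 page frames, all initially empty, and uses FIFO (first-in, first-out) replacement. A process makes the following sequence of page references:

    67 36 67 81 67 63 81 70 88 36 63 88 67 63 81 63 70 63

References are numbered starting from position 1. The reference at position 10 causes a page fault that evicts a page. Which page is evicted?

81

pos 1: 67: miss, frames {67}
pos 2: 36: miss, frames {67,36}
pos 3: 67: hit
pos 4: 81: miss, frames {67,36,81}
pos 5: 67: hit
pos 6: 63: miss, frames {67,36,81,63}
pos 7: 81: hit
pos 8: 70: miss, evict 67, frames {36,81,63,70}
pos 9: 88: miss, evict 36, frames {81,63,70,88}
pos 10: 36: miss, evict 81, frames {63,70,88,36}
At position 10, page 81 is evicted.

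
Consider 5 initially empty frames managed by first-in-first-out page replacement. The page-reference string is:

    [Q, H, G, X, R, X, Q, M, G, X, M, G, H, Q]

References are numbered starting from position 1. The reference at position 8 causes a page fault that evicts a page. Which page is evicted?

Q

pos 1: Q -> miss, frames [Q]
pos 2: H -> miss, frames [Q, H]
pos 3: G -> miss, frames [Q, H, G]
pos 4: X -> miss, frames [Q, H, G, X]
pos 5: R -> miss, frames [Q, H, G, X, R]
pos 6: X -> hit
pos 7: Q -> hit
pos 8: M -> miss, evict Q, frames [H, G, X, R, M]
At position 8, page Q is evicted.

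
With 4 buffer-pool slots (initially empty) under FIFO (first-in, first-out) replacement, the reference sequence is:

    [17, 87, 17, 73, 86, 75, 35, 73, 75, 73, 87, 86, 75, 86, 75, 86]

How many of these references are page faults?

17 → miss, frames [17]
87 → miss, frames [17, 87]
17 → hit
73 → miss, frames [17, 87, 73]
86 → miss, frames [17, 87, 73, 86]
75 → miss, evict 17, frames [87, 73, 86, 75]
35 → miss, evict 87, frames [73, 86, 75, 35]
73 → hit
75 → hit
73 → hit
87 → miss, evict 73, frames [86, 75, 35, 87]
86 → hit
75 → hit
86 → hit
75 → hit
86 → hit
Page faults: 7.

7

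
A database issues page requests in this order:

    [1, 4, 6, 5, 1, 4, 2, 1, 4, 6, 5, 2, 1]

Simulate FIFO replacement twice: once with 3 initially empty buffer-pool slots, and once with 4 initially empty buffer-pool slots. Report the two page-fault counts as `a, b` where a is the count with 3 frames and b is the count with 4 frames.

10, 11

3 frames: F F F F F F F . . F F . F → 10 faults.
4 frames: F F F F . . F F F F F F F → 11 faults.
11 > 10: adding a frame increased faults — Belady's anomaly.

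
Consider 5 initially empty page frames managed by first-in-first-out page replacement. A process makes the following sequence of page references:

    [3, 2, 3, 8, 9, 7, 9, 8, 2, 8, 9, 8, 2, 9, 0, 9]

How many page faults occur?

6

3 → miss, frames [3]
2 → miss, frames [3, 2]
3 → hit
8 → miss, frames [3, 2, 8]
9 → miss, frames [3, 2, 8, 9]
7 → miss, frames [3, 2, 8, 9, 7]
9 → hit
8 → hit
2 → hit
8 → hit
9 → hit
8 → hit
2 → hit
9 → hit
0 → miss, evict 3, frames [2, 8, 9, 7, 0]
9 → hit
Page faults: 6.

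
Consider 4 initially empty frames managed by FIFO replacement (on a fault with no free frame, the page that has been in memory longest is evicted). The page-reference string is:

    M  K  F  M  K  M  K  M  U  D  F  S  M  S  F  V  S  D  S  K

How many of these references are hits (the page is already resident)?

M -> miss, frames (M)
K -> miss, frames (M K)
F -> miss, frames (M K F)
M -> hit
K -> hit
M -> hit
K -> hit
M -> hit
U -> miss, frames (M K F U)
D -> miss, evict M, frames (K F U D)
F -> hit
S -> miss, evict K, frames (F U D S)
M -> miss, evict F, frames (U D S M)
S -> hit
F -> miss, evict U, frames (D S M F)
V -> miss, evict D, frames (S M F V)
S -> hit
D -> miss, evict S, frames (M F V D)
S -> miss, evict M, frames (F V D S)
K -> miss, evict F, frames (V D S K)
Hits: 8.

8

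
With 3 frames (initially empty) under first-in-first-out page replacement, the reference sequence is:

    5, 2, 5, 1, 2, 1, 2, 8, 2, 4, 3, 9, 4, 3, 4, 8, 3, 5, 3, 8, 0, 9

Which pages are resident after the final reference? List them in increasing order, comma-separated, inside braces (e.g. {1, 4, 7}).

5 -> miss, frames [5]
2 -> miss, frames [5, 2]
5 -> hit
1 -> miss, frames [5, 2, 1]
2 -> hit
1 -> hit
2 -> hit
8 -> miss, evict 5, frames [2, 1, 8]
2 -> hit
4 -> miss, evict 2, frames [1, 8, 4]
3 -> miss, evict 1, frames [8, 4, 3]
9 -> miss, evict 8, frames [4, 3, 9]
4 -> hit
3 -> hit
4 -> hit
8 -> miss, evict 4, frames [3, 9, 8]
3 -> hit
5 -> miss, evict 3, frames [9, 8, 5]
3 -> miss, evict 9, frames [8, 5, 3]
8 -> hit
0 -> miss, evict 8, frames [5, 3, 0]
9 -> miss, evict 5, frames [3, 0, 9]

{0, 3, 9}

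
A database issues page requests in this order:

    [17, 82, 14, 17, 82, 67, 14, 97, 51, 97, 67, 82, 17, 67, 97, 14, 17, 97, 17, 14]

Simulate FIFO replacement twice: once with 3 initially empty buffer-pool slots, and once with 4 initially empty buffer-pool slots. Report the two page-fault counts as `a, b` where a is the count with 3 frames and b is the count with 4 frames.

12, 11

3 frames: F F F . . F . F F . . F F F F F F . . . → 12 faults.
4 frames: F F F . . F . F F . . F F F F F . . . . → 11 faults.
11 < 12: adding a frame reduced faults, as is typical.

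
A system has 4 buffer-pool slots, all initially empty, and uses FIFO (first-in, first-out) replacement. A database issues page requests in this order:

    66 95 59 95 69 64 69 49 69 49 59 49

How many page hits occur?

6

66: miss, frames [66]
95: miss, frames [66, 95]
59: miss, frames [66, 95, 59]
95: hit
69: miss, frames [66, 95, 59, 69]
64: miss, evict 66, frames [95, 59, 69, 64]
69: hit
49: miss, evict 95, frames [59, 69, 64, 49]
69: hit
49: hit
59: hit
49: hit
Hits: 6.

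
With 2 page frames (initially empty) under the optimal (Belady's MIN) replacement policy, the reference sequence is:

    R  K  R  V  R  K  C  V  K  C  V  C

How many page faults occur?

R -> miss, frames {R}
K -> miss, frames {R,K}
R -> hit
V -> miss, evict K, frames {R,V}
R -> hit
K -> miss, evict R, frames {V,K}
C -> miss, evict K, frames {V,C}
V -> hit
K -> miss, evict V, frames {C,K}
C -> hit
V -> miss, evict K, frames {C,V}
C -> hit
Page faults: 7.

7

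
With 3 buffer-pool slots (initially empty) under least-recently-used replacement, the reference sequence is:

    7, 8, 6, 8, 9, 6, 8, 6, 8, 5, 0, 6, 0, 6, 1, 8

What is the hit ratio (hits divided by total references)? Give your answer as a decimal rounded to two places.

7: miss, frames [7]
8: miss, frames [7, 8]
6: miss, frames [7, 8, 6]
8: hit
9: miss, evict 7, frames [6, 8, 9]
6: hit
8: hit
6: hit
8: hit
5: miss, evict 9, frames [6, 8, 5]
0: miss, evict 6, frames [8, 5, 0]
6: miss, evict 8, frames [5, 0, 6]
0: hit
6: hit
1: miss, evict 5, frames [0, 6, 1]
8: miss, evict 0, frames [6, 1, 8]
Hits: 7 of 16 references → 7/16 = 0.4375.

0.44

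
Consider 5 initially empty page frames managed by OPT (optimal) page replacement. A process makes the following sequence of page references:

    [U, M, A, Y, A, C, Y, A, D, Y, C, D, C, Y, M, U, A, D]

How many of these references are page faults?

7

U -> fault, frames {U}
M -> fault, frames {U,M}
A -> fault, frames {U,M,A}
Y -> fault, frames {U,M,A,Y}
A -> hit
C -> fault, frames {U,M,A,Y,C}
Y -> hit
A -> hit
D -> fault, evict A, frames {U,M,Y,C,D}
Y -> hit
C -> hit
D -> hit
C -> hit
Y -> hit
M -> hit
U -> hit
A -> fault, evict C, frames {U,M,Y,D,A}
D -> hit
Page faults: 7.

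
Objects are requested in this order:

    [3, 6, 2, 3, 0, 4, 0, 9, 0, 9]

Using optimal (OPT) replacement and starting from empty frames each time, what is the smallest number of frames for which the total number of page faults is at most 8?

f=1: 10 faults
f=2: 6 faults
f=3: 6 faults
f=4: 6 faults
f=5: 6 faults
f=6: 6 faults
Smallest f with faults ≤ 8 is 2.

2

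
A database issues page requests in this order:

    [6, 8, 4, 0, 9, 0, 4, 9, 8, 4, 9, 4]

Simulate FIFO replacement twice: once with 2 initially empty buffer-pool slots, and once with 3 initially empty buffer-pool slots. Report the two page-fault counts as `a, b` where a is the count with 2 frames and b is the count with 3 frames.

9, 7

2 frames: F F F F F . F . F . F F → 9 faults.
3 frames: F F F F F . . . F F . . → 7 faults.
7 < 9: adding a frame reduced faults, as is typical.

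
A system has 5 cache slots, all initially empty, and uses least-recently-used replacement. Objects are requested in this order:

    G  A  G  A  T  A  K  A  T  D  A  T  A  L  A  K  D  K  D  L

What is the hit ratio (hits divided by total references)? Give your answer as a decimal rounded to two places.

0.70

G: fault, frames {G}
A: fault, frames {G,A}
G: hit
A: hit
T: fault, frames {G,A,T}
A: hit
K: fault, frames {G,T,A,K}
A: hit
T: hit
D: fault, frames {G,K,A,T,D}
A: hit
T: hit
A: hit
L: fault, evict G, frames {K,D,T,A,L}
A: hit
K: hit
D: hit
K: hit
D: hit
L: hit
Hits: 14 of 20 references → 14/20 = 0.7000.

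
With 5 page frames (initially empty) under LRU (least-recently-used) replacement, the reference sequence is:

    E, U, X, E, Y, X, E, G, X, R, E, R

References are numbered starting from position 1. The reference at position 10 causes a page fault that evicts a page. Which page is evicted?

U

pos 1: E: miss, frames [E]
pos 2: U: miss, frames [E, U]
pos 3: X: miss, frames [E, U, X]
pos 4: E: hit
pos 5: Y: miss, frames [U, X, E, Y]
pos 6: X: hit
pos 7: E: hit
pos 8: G: miss, frames [U, Y, X, E, G]
pos 9: X: hit
pos 10: R: miss, evict U, frames [Y, E, G, X, R]
At position 10, page U is evicted.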